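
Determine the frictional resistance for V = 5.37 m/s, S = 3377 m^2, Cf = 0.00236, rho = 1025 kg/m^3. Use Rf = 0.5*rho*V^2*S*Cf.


Formula: Rf = 0.5 * rho * V^2 * S * Cf
Step 1 — V^2 = 5.37^2 = 28.8369
Step 2 — 0.5 * rho * V^2 = 0.5 * 1025 * 28.8369 = 14778.91125
Step 3 — Rf = 14778.91125 * 3377 * 0.00236 ≈ 117780 N (5 s.f.)

117780 N


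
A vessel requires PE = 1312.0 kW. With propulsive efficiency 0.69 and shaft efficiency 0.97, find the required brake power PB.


Formula: PB = PE / (eta_D * eta_S)
Step 1 — combined efficiency = eta_D * eta_S = 0.69 * 0.97 = 0.6693
Step 2 — PB = 1312.0 / 0.6693 ≈ 1960.3 kW (5 s.f.)

1960.3 kW


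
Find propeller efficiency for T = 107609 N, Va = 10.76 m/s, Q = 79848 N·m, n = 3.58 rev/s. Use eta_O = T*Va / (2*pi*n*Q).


Formula: eta = T * Va / (2 * pi * n * Q)
Step 1 — numerator = T * Va = 107609 * 10.76 = 1157872.84
Step 2 — 2 * pi * n = 2 * pi * 3.58 = 22.493803
Step 3 — denominator = 22.493803 * 79848 = 1796085.18
Step 4 — eta = 1157872.84 / 1796085.18 ≈ 0.64466 (5 s.f.)

0.64466


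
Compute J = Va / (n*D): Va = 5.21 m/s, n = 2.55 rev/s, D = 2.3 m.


Formula: J = Va / (n * D)
Step 1 — n * D = 2.55 * 2.3 = 5.865
Step 2 — J = 5.21 / 5.865 ≈ 0.88832 (5 s.f.)

0.88832


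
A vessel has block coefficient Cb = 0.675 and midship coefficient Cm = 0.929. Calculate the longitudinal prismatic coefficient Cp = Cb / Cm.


Formula: Cp = Cb / Cm
Substituting: Cp = 0.675 / 0.929
Result: Cp ≈ 0.72659 (5 s.f.)

0.72659


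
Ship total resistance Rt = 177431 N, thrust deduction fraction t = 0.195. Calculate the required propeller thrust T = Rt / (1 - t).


Formula: T = Rt / (1 - t)
Step 1 — (1 - t) = 1 - 0.195 = 0.805
Step 2 — T = 177431 / 0.805 ≈ 220410 N (5 s.f.)

220410 N


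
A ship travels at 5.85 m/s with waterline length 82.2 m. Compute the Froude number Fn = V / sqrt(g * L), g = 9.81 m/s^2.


Formula: Fn = V / sqrt(g * L)
Step 1 — g * L = 9.81 * 82.2 = 806.382
Step 2 — sqrt(g * L) = sqrt(806.382) = 28.396866
Step 3 — Fn = 5.85 / 28.396866 ≈ 0.20601 (5 s.f.)

0.20601


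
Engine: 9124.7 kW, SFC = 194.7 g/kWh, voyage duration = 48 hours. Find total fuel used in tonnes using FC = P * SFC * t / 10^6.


Formula: FC (tonnes) = P * SFC * t / 1,000,000
Step 1 — P * SFC * t = 9124.7 * 194.7 * 48 = 85275796.32 g
Step 2 — FC (tonnes) = 85275796.32 / 1,000,000 ≈ 85.276 tonnes (5 s.f.)

85.276 tonnes


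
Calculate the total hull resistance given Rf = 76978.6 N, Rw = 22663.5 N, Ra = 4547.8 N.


Formula: Rt = Rf + Rw + Ra
Substituting: Rt = 76978.6 + 22663.5 + 4547.8
Result: Rt = 104189.9 N

104189.9 N


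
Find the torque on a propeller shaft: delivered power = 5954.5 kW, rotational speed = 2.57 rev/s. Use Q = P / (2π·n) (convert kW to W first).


Formula: Q = P_W / (2 * pi * n)
Step 1 — P_W = 5954.5 kW * 1000 = 5954500.0 W
Step 2 — 2 * pi * n = 2 * pi * 2.57 = 16.147786
Step 3 — Q = 5954500.0 / 16.147786 ≈ 368750 N·m (5 s.f.)

368750 N·m


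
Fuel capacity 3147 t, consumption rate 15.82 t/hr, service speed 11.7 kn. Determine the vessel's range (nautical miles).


Formula: endurance = fuel / rate; range = endurance * speed
Step 1 — endurance = 3147 / 15.82 = 198.9254 hours
Step 2 — range = 198.9254 * 11.7 ≈ 2327.4 nautical miles (5 s.f.)

2327.4 NM


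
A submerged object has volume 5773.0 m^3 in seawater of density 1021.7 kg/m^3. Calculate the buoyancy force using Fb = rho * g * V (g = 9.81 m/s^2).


Formula: Fb = rho * g * V
Substituting: Fb = 1021.7 * 9.81 * 5773.0
Intermediate: 1021.7 * 9.81 = 10022.877
Result: Fb = 10022.877 * 5773.0 ≈ 57862000 N (5 s.f.)

57862000 N


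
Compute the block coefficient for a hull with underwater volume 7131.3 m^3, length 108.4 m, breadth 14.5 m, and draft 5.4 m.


Formula: Cb = V / (L * B * T)
Step 1 — L * B * T = 108.4 * 14.5 * 5.4 = 8487.72 m^3
Step 2 — Cb = 7131.3 / 8487.72 ≈ 0.84019 (5 s.f.)

0.84019


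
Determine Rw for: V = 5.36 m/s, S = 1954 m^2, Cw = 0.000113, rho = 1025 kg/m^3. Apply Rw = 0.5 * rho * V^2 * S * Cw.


Formula: Rw = 0.5 * rho * V^2 * S * Cw
Step 1 — V^2 = 5.36^2 = 28.7296
Step 2 — 0.5 * rho * V^2 = 0.5 * 1025 * 28.7296 = 14723.92
Step 3 — Rw = 14723.92 * 1954 * 0.000113 ≈ 3251.1 N (5 s.f.)

3251.1 N


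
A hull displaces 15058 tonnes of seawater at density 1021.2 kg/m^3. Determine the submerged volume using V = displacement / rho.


Formula: V = mass / rho
Step 1 — convert tonnes to kg: 15058 t * 1000 = 15058000 kg
Step 2 — V = 15058000 / 1021.2 ≈ 14745 m^3 (5 s.f.)

14745 m^3


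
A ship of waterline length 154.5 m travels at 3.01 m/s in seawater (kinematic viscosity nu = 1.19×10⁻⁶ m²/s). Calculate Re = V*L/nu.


Formula: Re = V * L / nu
Step 1 — V * L = 3.01 * 154.5 = 465.045 m^2/s
Step 2 — Re = 465.045 / 1.19e-6 = 3.91e+08

3.91e+08


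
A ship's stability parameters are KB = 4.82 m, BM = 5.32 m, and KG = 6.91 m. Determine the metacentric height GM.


Formula: GM = KB + BM - KG
Step 1 — KM = KB + BM = 4.82 + 5.32 = 10.14 m
Step 2 — GM = KM - KG = 10.14 - 6.91 = 3.23 m

3.23 m


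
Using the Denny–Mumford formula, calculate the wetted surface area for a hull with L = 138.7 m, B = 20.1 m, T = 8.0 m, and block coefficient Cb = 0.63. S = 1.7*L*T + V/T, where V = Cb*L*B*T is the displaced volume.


Formula: S = 1.7*L*T + V/T with V = Cb*L*B*T, i.e. S = L * (1.7*T + Cb*B)
Step 1 — 1.7*T = 1.7 * 8.0 = 13.6 m
Step 2 — Cb*B = 0.63 * 20.1 = 12.663 m
Step 3 — 1.7*T + Cb*B = 13.6 + 12.663 = 26.263 m
Step 4 — S = 138.7 * 26.263 ≈ 3642.7 m^2 (5 s.f.)

3642.7 m^2


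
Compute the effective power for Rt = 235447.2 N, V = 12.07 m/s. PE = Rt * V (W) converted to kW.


Formula: PE = Rt * V / 1000 (kW)
Step 1 — PE (W) = 235447.2 * 12.07 = 2841847.704 W
Step 2 — PE (kW) = 2841847.704 / 1000 ≈ 2841.8 kW (5 s.f.)

2841.8 kW


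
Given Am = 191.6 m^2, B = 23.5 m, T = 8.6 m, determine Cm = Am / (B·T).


Formula: Cm = Am / (B * T)
Step 1 — B * T = 23.5 * 8.6 = 202.1 m^2
Step 2 — Cm = 191.6 / 202.1 ≈ 0.94805 (5 s.f.)

0.94805


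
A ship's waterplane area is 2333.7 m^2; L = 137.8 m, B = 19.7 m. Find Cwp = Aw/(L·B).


Formula: Cwp = Aw / (L * B)
Step 1 — L * B = 137.8 * 19.7 = 2714.66 m^2
Step 2 — Cwp = 2333.7 / 2714.66 ≈ 0.85967 (5 s.f.)

0.85967


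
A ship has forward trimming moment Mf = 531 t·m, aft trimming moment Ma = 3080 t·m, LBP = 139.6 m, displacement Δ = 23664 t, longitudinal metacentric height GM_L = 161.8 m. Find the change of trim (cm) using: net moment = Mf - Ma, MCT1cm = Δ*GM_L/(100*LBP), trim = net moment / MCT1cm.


Formula: net trimming moment = Mf - Ma; MCT1cm = Δ*GM_L/(100*LBP); trim = net moment / MCT1cm
Step 1 — net trimming moment = 531 - 3080 = -2549 t·m
Step 2 — MCT1cm = 23664 * 161.8 / (100 * 139.6) = 274.2719 t·m/cm
Step 3 — trim = -2549 / 274.2719 ≈ -9.2937 cm (5 s.f.)

-9.2937 cm


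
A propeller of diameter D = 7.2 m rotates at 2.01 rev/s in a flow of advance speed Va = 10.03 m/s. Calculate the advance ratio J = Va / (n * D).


Formula: J = Va / (n * D)
Step 1 — n * D = 2.01 * 7.2 = 14.472
Step 2 — J = 10.03 / 14.472 ≈ 0.69306 (5 s.f.)

0.69306


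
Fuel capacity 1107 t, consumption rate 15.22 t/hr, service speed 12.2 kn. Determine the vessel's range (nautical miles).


Formula: endurance = fuel / rate; range = endurance * speed
Step 1 — endurance = 1107 / 15.22 = 72.7332 hours
Step 2 — range = 72.7332 * 12.2 ≈ 887.35 nautical miles (5 s.f.)

887.35 NM


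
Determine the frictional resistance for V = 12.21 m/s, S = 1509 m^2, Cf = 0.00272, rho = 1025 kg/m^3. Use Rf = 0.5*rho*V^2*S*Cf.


Formula: Rf = 0.5 * rho * V^2 * S * Cf
Step 1 — V^2 = 12.21^2 = 149.0841
Step 2 — 0.5 * rho * V^2 = 0.5 * 1025 * 149.0841 = 76405.60125
Step 3 — Rf = 76405.60125 * 1509 * 0.00272 ≈ 313610 N (5 s.f.)

313610 N


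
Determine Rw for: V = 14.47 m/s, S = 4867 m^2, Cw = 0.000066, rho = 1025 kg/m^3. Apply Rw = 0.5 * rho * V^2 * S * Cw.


Formula: Rw = 0.5 * rho * V^2 * S * Cw
Step 1 — V^2 = 14.47^2 = 209.3809
Step 2 — 0.5 * rho * V^2 = 0.5 * 1025 * 209.3809 = 107307.71125
Step 3 — Rw = 107307.71125 * 4867 * 0.000066 ≈ 34470 N (5 s.f.)

34470 N


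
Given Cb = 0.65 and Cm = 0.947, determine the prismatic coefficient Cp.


Formula: Cp = Cb / Cm
Substituting: Cp = 0.65 / 0.947
Result: Cp ≈ 0.68638 (5 s.f.)

0.68638


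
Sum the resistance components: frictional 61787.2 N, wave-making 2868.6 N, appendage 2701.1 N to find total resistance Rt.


Formula: Rt = Rf + Rw + Ra
Substituting: Rt = 61787.2 + 2868.6 + 2701.1
Result: Rt = 67356.9 N

67356.9 N


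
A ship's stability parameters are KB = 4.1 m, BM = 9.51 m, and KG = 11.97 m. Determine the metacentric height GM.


Formula: GM = KB + BM - KG
Step 1 — KM = KB + BM = 4.1 + 9.51 = 13.61 m
Step 2 — GM = KM - KG = 13.61 - 11.97 = 1.64 m

1.64 m


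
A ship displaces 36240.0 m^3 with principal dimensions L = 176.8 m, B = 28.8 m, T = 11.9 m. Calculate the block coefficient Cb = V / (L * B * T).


Formula: Cb = V / (L * B * T)
Step 1 — L * B * T = 176.8 * 28.8 * 11.9 = 60592.896 m^3
Step 2 — Cb = 36240.0 / 60592.896 ≈ 0.59809 (5 s.f.)

0.59809


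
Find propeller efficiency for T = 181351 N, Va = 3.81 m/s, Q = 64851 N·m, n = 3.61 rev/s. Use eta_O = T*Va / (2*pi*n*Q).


Formula: eta = T * Va / (2 * pi * n * Q)
Step 1 — numerator = T * Va = 181351 * 3.81 = 690947.31
Step 2 — 2 * pi * n = 2 * pi * 3.61 = 22.682299
Step 3 — denominator = 22.682299 * 64851 = 1470969.77
Step 4 — eta = 690947.31 / 1470969.77 ≈ 0.46972 (5 s.f.)

0.46972


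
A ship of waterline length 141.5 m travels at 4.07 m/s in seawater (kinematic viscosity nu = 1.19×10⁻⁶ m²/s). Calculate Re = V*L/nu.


Formula: Re = V * L / nu
Step 1 — V * L = 4.07 * 141.5 = 575.905 m^2/s
Step 2 — Re = 575.905 / 1.19e-6 = 4.84e+08

4.84e+08


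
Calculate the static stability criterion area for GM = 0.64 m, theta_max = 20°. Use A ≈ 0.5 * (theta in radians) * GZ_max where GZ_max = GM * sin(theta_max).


Formula: GZ_max = GM * sin(theta); Area = 0.5 * theta_rad * GZ_max
Step 1 — GZ_max = 0.64 * sin(20°) = 0.64 * 0.34202 = 0.218893 m
Step 2 — theta_rad = 20 * pi/180 = 0.349066 rad
Step 3 — Area = 0.5 * 0.349066 * 0.218893 ≈ 0.038204 m·rad (5 s.f.)

0.038204 m·rad


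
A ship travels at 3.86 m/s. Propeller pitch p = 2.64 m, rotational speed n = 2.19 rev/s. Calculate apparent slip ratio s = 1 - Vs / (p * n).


Formula: s = 1 - Vs / (p * n)
Step 1 — p * n = 2.64 * 2.19 = 5.7816
Step 2 — Vs / (p*n) = 3.86 / 5.7816 = 0.667635 (6 d.p.)
Step 3 — s = 1 - 0.667635 = 0.332365

0.332365


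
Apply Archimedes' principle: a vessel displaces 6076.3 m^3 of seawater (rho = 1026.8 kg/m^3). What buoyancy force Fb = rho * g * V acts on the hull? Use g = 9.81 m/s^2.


Formula: Fb = rho * g * V
Substituting: Fb = 1026.8 * 9.81 * 6076.3
Intermediate: 1026.8 * 9.81 = 10072.908
Result: Fb = 10072.908 * 6076.3 ≈ 61206000 N (5 s.f.)

61206000 N


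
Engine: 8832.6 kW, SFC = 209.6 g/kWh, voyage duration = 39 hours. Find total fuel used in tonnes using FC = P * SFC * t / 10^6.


Formula: FC (tonnes) = P * SFC * t / 1,000,000
Step 1 — P * SFC * t = 8832.6 * 209.6 * 39 = 72201205.44 g
Step 2 — FC (tonnes) = 72201205.44 / 1,000,000 ≈ 72.201 tonnes (5 s.f.)

72.201 tonnes


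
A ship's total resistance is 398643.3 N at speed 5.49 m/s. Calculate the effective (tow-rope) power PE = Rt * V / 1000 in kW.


Formula: PE = Rt * V / 1000 (kW)
Step 1 — PE (W) = 398643.3 * 5.49 = 2188551.717 W
Step 2 — PE (kW) = 2188551.717 / 1000 ≈ 2188.6 kW (5 s.f.)

2188.6 kW


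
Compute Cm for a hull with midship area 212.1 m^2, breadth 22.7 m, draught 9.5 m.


Formula: Cm = Am / (B * T)
Step 1 — B * T = 22.7 * 9.5 = 215.65 m^2
Step 2 — Cm = 212.1 / 215.65 ≈ 0.98354 (5 s.f.)

0.98354


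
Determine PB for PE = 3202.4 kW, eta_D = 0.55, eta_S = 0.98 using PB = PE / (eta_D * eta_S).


Formula: PB = PE / (eta_D * eta_S)
Step 1 — combined efficiency = eta_D * eta_S = 0.55 * 0.98 = 0.539
Step 2 — PB = 3202.4 / 0.539 ≈ 5941.4 kW (5 s.f.)

5941.4 kW


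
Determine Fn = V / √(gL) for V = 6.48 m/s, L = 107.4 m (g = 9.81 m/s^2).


Formula: Fn = V / sqrt(g * L)
Step 1 — g * L = 9.81 * 107.4 = 1053.594
Step 2 — sqrt(g * L) = sqrt(1053.594) = 32.459113
Step 3 — Fn = 6.48 / 32.459113 ≈ 0.19964 (5 s.f.)

0.19964


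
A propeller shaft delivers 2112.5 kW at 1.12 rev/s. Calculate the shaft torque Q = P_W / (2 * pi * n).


Formula: Q = P_W / (2 * pi * n)
Step 1 — P_W = 2112.5 kW * 1000 = 2112500.0 W
Step 2 — 2 * pi * n = 2 * pi * 1.12 = 7.037168
Step 3 — Q = 2112500.0 / 7.037168 ≈ 300190 N·m (5 s.f.)

300190 N·m


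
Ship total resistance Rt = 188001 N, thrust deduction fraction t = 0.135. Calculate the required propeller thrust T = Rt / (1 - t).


Formula: T = Rt / (1 - t)
Step 1 — (1 - t) = 1 - 0.135 = 0.865
Step 2 — T = 188001 / 0.865 ≈ 217340 N (5 s.f.)

217340 N


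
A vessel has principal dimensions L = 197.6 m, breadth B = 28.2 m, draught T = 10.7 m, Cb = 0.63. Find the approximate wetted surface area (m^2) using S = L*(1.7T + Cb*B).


Formula: S = 1.7*L*T + V/T with V = Cb*L*B*T, i.e. S = L * (1.7*T + Cb*B)
Step 1 — 1.7*T = 1.7 * 10.7 = 18.19 m
Step 2 — Cb*B = 0.63 * 28.2 = 17.766 m
Step 3 — 1.7*T + Cb*B = 18.19 + 17.766 = 35.956 m
Step 4 — S = 197.6 * 35.956 ≈ 7104.9 m^2 (5 s.f.)

7104.9 m^2


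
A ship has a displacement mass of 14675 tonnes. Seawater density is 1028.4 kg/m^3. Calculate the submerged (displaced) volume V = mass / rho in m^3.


Formula: V = mass / rho
Step 1 — convert tonnes to kg: 14675 t * 1000 = 14675000 kg
Step 2 — V = 14675000 / 1028.4 ≈ 14270 m^3 (5 s.f.)

14270 m^3


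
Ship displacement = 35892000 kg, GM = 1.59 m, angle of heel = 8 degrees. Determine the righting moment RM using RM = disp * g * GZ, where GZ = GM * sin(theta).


Formula: GZ = GM * sin(theta); RM = disp * g * GZ
Step 1 — GZ = 1.59 * sin(8°) = 1.59 * 0.139173 = 0.221285 m
Step 2 — RM = 35892000 * 9.81 * 0.221285 ≈ 77915000 N·m (5 s.f.)

77915000 N·m


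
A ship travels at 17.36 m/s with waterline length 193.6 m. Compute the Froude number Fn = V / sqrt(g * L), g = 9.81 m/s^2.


Formula: Fn = V / sqrt(g * L)
Step 1 — g * L = 9.81 * 193.6 = 1899.216
Step 2 — sqrt(g * L) = sqrt(1899.216) = 43.579995
Step 3 — Fn = 17.36 / 43.579995 ≈ 0.39835 (5 s.f.)

0.39835


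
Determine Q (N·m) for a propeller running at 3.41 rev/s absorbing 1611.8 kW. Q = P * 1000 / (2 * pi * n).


Formula: Q = P_W / (2 * pi * n)
Step 1 — P_W = 1611.8 kW * 1000 = 1611800.0 W
Step 2 — 2 * pi * n = 2 * pi * 3.41 = 21.425662
Step 3 — Q = 1611800.0 / 21.425662 ≈ 75228 N·m (5 s.f.)

75228 N·m


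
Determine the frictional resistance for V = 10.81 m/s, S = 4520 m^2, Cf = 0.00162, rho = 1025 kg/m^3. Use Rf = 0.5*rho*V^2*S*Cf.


Formula: Rf = 0.5 * rho * V^2 * S * Cf
Step 1 — V^2 = 10.81^2 = 116.8561
Step 2 — 0.5 * rho * V^2 = 0.5 * 1025 * 116.8561 = 59888.75125
Step 3 — Rf = 59888.75125 * 4520 * 0.00162 ≈ 438530 N (5 s.f.)

438530 N


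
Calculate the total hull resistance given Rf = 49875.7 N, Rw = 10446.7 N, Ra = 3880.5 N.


Formula: Rt = Rf + Rw + Ra
Substituting: Rt = 49875.7 + 10446.7 + 3880.5
Result: Rt = 64202.9 N

64202.9 N


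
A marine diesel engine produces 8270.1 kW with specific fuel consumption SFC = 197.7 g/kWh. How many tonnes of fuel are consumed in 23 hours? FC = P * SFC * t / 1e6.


Formula: FC (tonnes) = P * SFC * t / 1,000,000
Step 1 — P * SFC * t = 8270.1 * 197.7 * 23 = 37604971.71 g
Step 2 — FC (tonnes) = 37604971.71 / 1,000,000 ≈ 37.605 tonnes (5 s.f.)

37.605 tonnes


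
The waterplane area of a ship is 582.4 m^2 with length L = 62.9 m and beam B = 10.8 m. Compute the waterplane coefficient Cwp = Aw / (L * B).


Formula: Cwp = Aw / (L * B)
Step 1 — L * B = 62.9 * 10.8 = 679.32 m^2
Step 2 — Cwp = 582.4 / 679.32 ≈ 0.85733 (5 s.f.)

0.85733


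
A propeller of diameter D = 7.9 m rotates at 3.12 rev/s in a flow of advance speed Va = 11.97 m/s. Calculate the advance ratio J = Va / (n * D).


Formula: J = Va / (n * D)
Step 1 — n * D = 3.12 * 7.9 = 24.648
Step 2 — J = 11.97 / 24.648 ≈ 0.48564 (5 s.f.)

0.48564


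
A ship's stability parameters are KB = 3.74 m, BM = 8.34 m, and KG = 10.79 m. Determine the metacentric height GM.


Formula: GM = KB + BM - KG
Step 1 — KM = KB + BM = 3.74 + 8.34 = 12.08 m
Step 2 — GM = KM - KG = 12.08 - 10.79 = 1.29 m

1.29 m


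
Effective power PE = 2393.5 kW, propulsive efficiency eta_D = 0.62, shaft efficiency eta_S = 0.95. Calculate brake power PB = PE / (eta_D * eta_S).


Formula: PB = PE / (eta_D * eta_S)
Step 1 — combined efficiency = eta_D * eta_S = 0.62 * 0.95 = 0.589
Step 2 — PB = 2393.5 / 0.589 ≈ 4063.7 kW (5 s.f.)

4063.7 kW


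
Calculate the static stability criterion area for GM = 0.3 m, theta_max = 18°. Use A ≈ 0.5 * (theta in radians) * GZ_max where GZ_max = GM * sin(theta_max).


Formula: GZ_max = GM * sin(theta); Area = 0.5 * theta_rad * GZ_max
Step 1 — GZ_max = 0.3 * sin(18°) = 0.3 * 0.309017 = 0.092705 m
Step 2 — theta_rad = 18 * pi/180 = 0.314159 rad
Step 3 — Area = 0.5 * 0.314159 * 0.092705 ≈ 0.014562 m·rad (5 s.f.)

0.014562 m·rad


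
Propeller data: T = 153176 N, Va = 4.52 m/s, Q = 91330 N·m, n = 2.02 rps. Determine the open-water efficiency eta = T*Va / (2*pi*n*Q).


Formula: eta = T * Va / (2 * pi * n * Q)
Step 1 — numerator = T * Va = 153176 * 4.52 = 692355.52
Step 2 — 2 * pi * n = 2 * pi * 2.02 = 12.692034
Step 3 — denominator = 12.692034 * 91330 = 1159163.47
Step 4 — eta = 692355.52 / 1159163.47 ≈ 0.59729 (5 s.f.)

0.59729


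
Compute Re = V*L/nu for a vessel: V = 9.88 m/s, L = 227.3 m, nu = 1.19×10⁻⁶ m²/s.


Formula: Re = V * L / nu
Step 1 — V * L = 9.88 * 227.3 = 2245.724 m^2/s
Step 2 — Re = 2245.724 / 1.19e-6 = 1.89e+09

1.89e+09


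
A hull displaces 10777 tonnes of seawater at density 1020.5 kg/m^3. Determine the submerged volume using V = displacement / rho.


Formula: V = mass / rho
Step 1 — convert tonnes to kg: 10777 t * 1000 = 10777000 kg
Step 2 — V = 10777000 / 1020.5 ≈ 10561 m^3 (5 s.f.)

10561 m^3


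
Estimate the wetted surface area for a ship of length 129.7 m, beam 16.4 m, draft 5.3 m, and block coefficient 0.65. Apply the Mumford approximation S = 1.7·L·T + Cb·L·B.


Formula: S = 1.7*L*T + V/T with V = Cb*L*B*T, i.e. S = L * (1.7*T + Cb*B)
Step 1 — 1.7*T = 1.7 * 5.3 = 9.01 m
Step 2 — Cb*B = 0.65 * 16.4 = 10.66 m
Step 3 — 1.7*T + Cb*B = 9.01 + 10.66 = 19.67 m
Step 4 — S = 129.7 * 19.67 ≈ 2551.2 m^2 (5 s.f.)

2551.2 m^2


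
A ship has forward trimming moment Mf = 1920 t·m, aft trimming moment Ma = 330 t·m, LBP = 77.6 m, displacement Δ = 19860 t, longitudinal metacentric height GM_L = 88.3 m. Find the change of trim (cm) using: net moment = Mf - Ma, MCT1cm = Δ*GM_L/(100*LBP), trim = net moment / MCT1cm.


Formula: net trimming moment = Mf - Ma; MCT1cm = Δ*GM_L/(100*LBP); trim = net moment / MCT1cm
Step 1 — net trimming moment = 1920 - 330 = 1590 t·m
Step 2 — MCT1cm = 19860 * 88.3 / (100 * 77.6) = 225.9843 t·m/cm
Step 3 — trim = 1590 / 225.9843 ≈ 7.0359 cm (5 s.f.)

7.0359 cm


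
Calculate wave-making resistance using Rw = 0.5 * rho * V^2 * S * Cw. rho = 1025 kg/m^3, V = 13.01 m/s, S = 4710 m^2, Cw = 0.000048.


Formula: Rw = 0.5 * rho * V^2 * S * Cw
Step 1 — V^2 = 13.01^2 = 169.2601
Step 2 — 0.5 * rho * V^2 = 0.5 * 1025 * 169.2601 = 86745.80125
Step 3 — Rw = 86745.80125 * 4710 * 0.000048 ≈ 19611 N (5 s.f.)

19611 N


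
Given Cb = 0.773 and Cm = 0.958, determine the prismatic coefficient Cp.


Formula: Cp = Cb / Cm
Substituting: Cp = 0.773 / 0.958
Result: Cp ≈ 0.80689 (5 s.f.)

0.80689


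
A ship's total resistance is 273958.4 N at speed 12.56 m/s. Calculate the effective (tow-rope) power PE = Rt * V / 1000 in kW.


Formula: PE = Rt * V / 1000 (kW)
Step 1 — PE (W) = 273958.4 * 12.56 = 3440917.504 W
Step 2 — PE (kW) = 3440917.504 / 1000 ≈ 3440.9 kW (5 s.f.)

3440.9 kW


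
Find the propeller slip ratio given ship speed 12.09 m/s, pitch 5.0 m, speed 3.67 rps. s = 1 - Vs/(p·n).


Formula: s = 1 - Vs / (p * n)
Step 1 — p * n = 5.0 * 3.67 = 18.35
Step 2 — Vs / (p*n) = 12.09 / 18.35 = 0.658856 (6 d.p.)
Step 3 — s = 1 - 0.658856 = 0.341144

0.341144


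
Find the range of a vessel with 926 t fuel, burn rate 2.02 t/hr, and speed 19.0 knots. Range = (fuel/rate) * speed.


Formula: endurance = fuel / rate; range = endurance * speed
Step 1 — endurance = 926 / 2.02 = 458.4158 hours
Step 2 — range = 458.4158 * 19.0 ≈ 8709.9 nautical miles (5 s.f.)

8709.9 NM


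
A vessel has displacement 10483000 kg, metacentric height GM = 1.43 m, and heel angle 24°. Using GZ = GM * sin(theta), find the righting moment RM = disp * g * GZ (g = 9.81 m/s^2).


Formula: GZ = GM * sin(theta); RM = disp * g * GZ
Step 1 — GZ = 1.43 * sin(24°) = 1.43 * 0.406737 = 0.581634 m
Step 2 — RM = 10483000 * 9.81 * 0.581634 ≈ 59814000 N·m (5 s.f.)

59814000 N·m


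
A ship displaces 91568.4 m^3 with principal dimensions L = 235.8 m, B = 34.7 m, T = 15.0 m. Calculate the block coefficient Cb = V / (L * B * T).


Formula: Cb = V / (L * B * T)
Step 1 — L * B * T = 235.8 * 34.7 * 15.0 = 122733.9 m^3
Step 2 — Cb = 91568.4 / 122733.9 ≈ 0.74607 (5 s.f.)

0.74607


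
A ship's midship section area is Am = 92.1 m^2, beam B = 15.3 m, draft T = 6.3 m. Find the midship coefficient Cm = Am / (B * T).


Formula: Cm = Am / (B * T)
Step 1 — B * T = 15.3 * 6.3 = 96.39 m^2
Step 2 — Cm = 92.1 / 96.39 ≈ 0.95549 (5 s.f.)

0.95549


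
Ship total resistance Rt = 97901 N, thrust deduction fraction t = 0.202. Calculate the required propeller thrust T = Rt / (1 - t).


Formula: T = Rt / (1 - t)
Step 1 — (1 - t) = 1 - 0.202 = 0.798
Step 2 — T = 97901 / 0.798 ≈ 122680 N (5 s.f.)

122680 N


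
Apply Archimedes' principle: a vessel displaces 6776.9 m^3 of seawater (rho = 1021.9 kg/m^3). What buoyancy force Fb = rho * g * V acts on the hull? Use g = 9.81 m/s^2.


Formula: Fb = rho * g * V
Substituting: Fb = 1021.9 * 9.81 * 6776.9
Intermediate: 1021.9 * 9.81 = 10024.839
Result: Fb = 10024.839 * 6776.9 ≈ 67937000 N (5 s.f.)

67937000 N


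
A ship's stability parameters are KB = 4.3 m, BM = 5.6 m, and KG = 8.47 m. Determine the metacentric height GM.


Formula: GM = KB + BM - KG
Step 1 — KM = KB + BM = 4.3 + 5.6 = 9.9 m
Step 2 — GM = KM - KG = 9.9 - 8.47 = 1.43 m

1.43 m


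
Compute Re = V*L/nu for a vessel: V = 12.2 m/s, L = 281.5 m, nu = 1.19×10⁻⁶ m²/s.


Formula: Re = V * L / nu
Step 1 — V * L = 12.2 * 281.5 = 3434.3 m^2/s
Step 2 — Re = 3434.3 / 1.19e-6 = 2.89e+09

2.89e+09


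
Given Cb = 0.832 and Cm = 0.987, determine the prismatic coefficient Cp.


Formula: Cp = Cb / Cm
Substituting: Cp = 0.832 / 0.987
Result: Cp ≈ 0.84296 (5 s.f.)

0.84296


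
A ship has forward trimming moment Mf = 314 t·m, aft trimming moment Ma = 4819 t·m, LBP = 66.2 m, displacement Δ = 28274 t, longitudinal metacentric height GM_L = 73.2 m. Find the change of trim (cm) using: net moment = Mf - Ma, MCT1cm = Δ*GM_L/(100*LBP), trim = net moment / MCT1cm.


Formula: net trimming moment = Mf - Ma; MCT1cm = Δ*GM_L/(100*LBP); trim = net moment / MCT1cm
Step 1 — net trimming moment = 314 - 4819 = -4505 t·m
Step 2 — MCT1cm = 28274 * 73.2 / (100 * 66.2) = 312.637 t·m/cm
Step 3 — trim = -4505 / 312.637 ≈ -14.410 cm (5 s.f.)

-14.410 cm


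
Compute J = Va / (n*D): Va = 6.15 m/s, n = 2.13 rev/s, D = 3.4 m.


Formula: J = Va / (n * D)
Step 1 — n * D = 2.13 * 3.4 = 7.242
Step 2 — J = 6.15 / 7.242 ≈ 0.84921 (5 s.f.)

0.84921


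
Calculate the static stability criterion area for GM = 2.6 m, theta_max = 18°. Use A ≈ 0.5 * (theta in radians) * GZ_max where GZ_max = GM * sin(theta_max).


Formula: GZ_max = GM * sin(theta); Area = 0.5 * theta_rad * GZ_max
Step 1 — GZ_max = 2.6 * sin(18°) = 2.6 * 0.309017 = 0.803444 m
Step 2 — theta_rad = 18 * pi/180 = 0.314159 rad
Step 3 — Area = 0.5 * 0.314159 * 0.803444 ≈ 0.12620 m·rad (5 s.f.)

0.12620 m·rad


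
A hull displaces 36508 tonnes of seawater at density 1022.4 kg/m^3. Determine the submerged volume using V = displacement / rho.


Formula: V = mass / rho
Step 1 — convert tonnes to kg: 36508 t * 1000 = 36508000 kg
Step 2 — V = 36508000 / 1022.4 ≈ 35708 m^3 (5 s.f.)

35708 m^3


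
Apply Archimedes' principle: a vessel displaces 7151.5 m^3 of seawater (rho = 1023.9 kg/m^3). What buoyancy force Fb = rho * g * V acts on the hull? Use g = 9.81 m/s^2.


Formula: Fb = rho * g * V
Substituting: Fb = 1023.9 * 9.81 * 7151.5
Intermediate: 1023.9 * 9.81 = 10044.459
Result: Fb = 10044.459 * 7151.5 ≈ 71833000 N (5 s.f.)

71833000 N


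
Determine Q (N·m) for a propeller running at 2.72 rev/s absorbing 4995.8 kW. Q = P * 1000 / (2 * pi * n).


Formula: Q = P_W / (2 * pi * n)
Step 1 — P_W = 4995.8 kW * 1000 = 4995800.0 W
Step 2 — 2 * pi * n = 2 * pi * 2.72 = 17.090264
Step 3 — Q = 4995800.0 / 17.090264 ≈ 292320 N·m (5 s.f.)

292320 N·m


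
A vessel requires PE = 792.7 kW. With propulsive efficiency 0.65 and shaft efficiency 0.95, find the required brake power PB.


Formula: PB = PE / (eta_D * eta_S)
Step 1 — combined efficiency = eta_D * eta_S = 0.65 * 0.95 = 0.6175
Step 2 — PB = 792.7 / 0.6175 ≈ 1283.7 kW (5 s.f.)

1283.7 kW


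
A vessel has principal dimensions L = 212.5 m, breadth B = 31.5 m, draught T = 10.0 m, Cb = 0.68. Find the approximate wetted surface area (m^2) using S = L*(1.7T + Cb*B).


Formula: S = 1.7*L*T + V/T with V = Cb*L*B*T, i.e. S = L * (1.7*T + Cb*B)
Step 1 — 1.7*T = 1.7 * 10.0 = 17.0 m
Step 2 — Cb*B = 0.68 * 31.5 = 21.42 m
Step 3 — 1.7*T + Cb*B = 17.0 + 21.42 = 38.42 m
Step 4 — S = 212.5 * 38.42 ≈ 8164.2 m^2 (5 s.f.)

8164.2 m^2


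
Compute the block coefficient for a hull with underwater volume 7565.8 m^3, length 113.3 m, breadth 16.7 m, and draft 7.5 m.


Formula: Cb = V / (L * B * T)
Step 1 — L * B * T = 113.3 * 16.7 * 7.5 = 14190.825 m^3
Step 2 — Cb = 7565.8 / 14190.825 ≈ 0.53315 (5 s.f.)

0.53315


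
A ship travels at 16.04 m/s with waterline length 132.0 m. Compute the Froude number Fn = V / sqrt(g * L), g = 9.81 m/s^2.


Formula: Fn = V / sqrt(g * L)
Step 1 — g * L = 9.81 * 132.0 = 1294.92
Step 2 — sqrt(g * L) = sqrt(1294.92) = 35.984997
Step 3 — Fn = 16.04 / 35.984997 ≈ 0.44574 (5 s.f.)

0.44574


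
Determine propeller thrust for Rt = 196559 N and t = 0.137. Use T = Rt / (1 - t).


Formula: T = Rt / (1 - t)
Step 1 — (1 - t) = 1 - 0.137 = 0.863
Step 2 — T = 196559 / 0.863 ≈ 227760 N (5 s.f.)

227760 N


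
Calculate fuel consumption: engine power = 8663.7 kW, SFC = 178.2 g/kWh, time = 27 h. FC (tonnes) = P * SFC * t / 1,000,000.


Formula: FC (tonnes) = P * SFC * t / 1,000,000
Step 1 — P * SFC * t = 8663.7 * 178.2 * 27 = 41684526.18 g
Step 2 — FC (tonnes) = 41684526.18 / 1,000,000 ≈ 41.685 tonnes (5 s.f.)

41.685 tonnes


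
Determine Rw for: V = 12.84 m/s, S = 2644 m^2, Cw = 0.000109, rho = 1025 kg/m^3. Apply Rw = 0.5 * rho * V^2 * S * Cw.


Formula: Rw = 0.5 * rho * V^2 * S * Cw
Step 1 — V^2 = 12.84^2 = 164.8656
Step 2 — 0.5 * rho * V^2 = 0.5 * 1025 * 164.8656 = 84493.62
Step 3 — Rw = 84493.62 * 2644 * 0.000109 ≈ 24351 N (5 s.f.)

24351 N


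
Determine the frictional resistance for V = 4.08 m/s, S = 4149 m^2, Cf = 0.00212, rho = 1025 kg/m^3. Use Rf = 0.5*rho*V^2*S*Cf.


Formula: Rf = 0.5 * rho * V^2 * S * Cf
Step 1 — V^2 = 4.08^2 = 16.6464
Step 2 — 0.5 * rho * V^2 = 0.5 * 1025 * 16.6464 = 8531.28
Step 3 — Rf = 8531.28 * 4149 * 0.00212 ≈ 75040 N (5 s.f.)

75040 N


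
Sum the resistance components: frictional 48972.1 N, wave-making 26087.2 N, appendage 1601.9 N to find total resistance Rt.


Formula: Rt = Rf + Rw + Ra
Substituting: Rt = 48972.1 + 26087.2 + 1601.9
Result: Rt = 76661.2 N

76661.2 N


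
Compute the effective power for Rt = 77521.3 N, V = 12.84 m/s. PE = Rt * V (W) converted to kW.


Formula: PE = Rt * V / 1000 (kW)
Step 1 — PE (W) = 77521.3 * 12.84 = 995373.492 W
Step 2 — PE (kW) = 995373.492 / 1000 ≈ 995.37 kW (5 s.f.)

995.37 kW


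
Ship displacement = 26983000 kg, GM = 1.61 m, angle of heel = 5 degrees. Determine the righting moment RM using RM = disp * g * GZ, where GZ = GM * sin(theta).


Formula: GZ = GM * sin(theta); RM = disp * g * GZ
Step 1 — GZ = 1.61 * sin(5°) = 1.61 * 0.087156 = 0.140321 m
Step 2 — RM = 26983000 * 9.81 * 0.140321 ≈ 37143000 N·m (5 s.f.)

37143000 N·m


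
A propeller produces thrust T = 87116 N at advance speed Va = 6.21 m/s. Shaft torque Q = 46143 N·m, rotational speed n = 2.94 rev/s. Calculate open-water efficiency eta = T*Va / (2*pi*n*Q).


Formula: eta = T * Va / (2 * pi * n * Q)
Step 1 — numerator = T * Va = 87116 * 6.21 = 540990.36
Step 2 — 2 * pi * n = 2 * pi * 2.94 = 18.472565
Step 3 — denominator = 18.472565 * 46143 = 852379.57
Step 4 — eta = 540990.36 / 852379.57 ≈ 0.63468 (5 s.f.)

0.63468


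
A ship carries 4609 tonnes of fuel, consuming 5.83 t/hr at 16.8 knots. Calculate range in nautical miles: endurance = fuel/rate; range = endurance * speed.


Formula: endurance = fuel / rate; range = endurance * speed
Step 1 — endurance = 4609 / 5.83 = 790.566 hours
Step 2 — range = 790.566 * 16.8 ≈ 13282 nautical miles (5 s.f.)

13282 NM


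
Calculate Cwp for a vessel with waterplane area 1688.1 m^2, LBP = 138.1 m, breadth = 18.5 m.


Formula: Cwp = Aw / (L * B)
Step 1 — L * B = 138.1 * 18.5 = 2554.85 m^2
Step 2 — Cwp = 1688.1 / 2554.85 ≈ 0.66074 (5 s.f.)

0.66074


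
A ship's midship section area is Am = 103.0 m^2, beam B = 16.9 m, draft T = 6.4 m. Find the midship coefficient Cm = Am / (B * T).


Formula: Cm = Am / (B * T)
Step 1 — B * T = 16.9 * 6.4 = 108.16 m^2
Step 2 — Cm = 103.0 / 108.16 ≈ 0.95229 (5 s.f.)

0.95229


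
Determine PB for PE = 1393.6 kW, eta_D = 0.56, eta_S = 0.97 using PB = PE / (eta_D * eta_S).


Formula: PB = PE / (eta_D * eta_S)
Step 1 — combined efficiency = eta_D * eta_S = 0.56 * 0.97 = 0.5432
Step 2 — PB = 1393.6 / 0.5432 ≈ 2565.5 kW (5 s.f.)

2565.5 kW


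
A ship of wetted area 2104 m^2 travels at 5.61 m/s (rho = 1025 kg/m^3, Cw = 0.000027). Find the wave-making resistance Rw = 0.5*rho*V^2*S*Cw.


Formula: Rw = 0.5 * rho * V^2 * S * Cw
Step 1 — V^2 = 5.61^2 = 31.4721
Step 2 — 0.5 * rho * V^2 = 0.5 * 1025 * 31.4721 = 16129.45125
Step 3 — Rw = 16129.45125 * 2104 * 0.000027 ≈ 916.28 N (5 s.f.)

916.28 N


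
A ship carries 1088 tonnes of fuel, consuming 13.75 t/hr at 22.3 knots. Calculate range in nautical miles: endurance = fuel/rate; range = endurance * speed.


Formula: endurance = fuel / rate; range = endurance * speed
Step 1 — endurance = 1088 / 13.75 = 79.1273 hours
Step 2 — range = 79.1273 * 22.3 ≈ 1764.5 nautical miles (5 s.f.)

1764.5 NM


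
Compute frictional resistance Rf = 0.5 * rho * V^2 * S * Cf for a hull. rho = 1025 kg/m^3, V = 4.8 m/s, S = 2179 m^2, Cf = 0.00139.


Formula: Rf = 0.5 * rho * V^2 * S * Cf
Step 1 — V^2 = 4.8^2 = 23.04
Step 2 — 0.5 * rho * V^2 = 0.5 * 1025 * 23.04 = 11808.0
Step 3 — Rf = 11808.0 * 2179 * 0.00139 ≈ 35764 N (5 s.f.)

35764 N


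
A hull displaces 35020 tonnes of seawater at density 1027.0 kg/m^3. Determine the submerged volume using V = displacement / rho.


Formula: V = mass / rho
Step 1 — convert tonnes to kg: 35020 t * 1000 = 35020000 kg
Step 2 — V = 35020000 / 1027.0 ≈ 34099 m^3 (5 s.f.)

34099 m^3


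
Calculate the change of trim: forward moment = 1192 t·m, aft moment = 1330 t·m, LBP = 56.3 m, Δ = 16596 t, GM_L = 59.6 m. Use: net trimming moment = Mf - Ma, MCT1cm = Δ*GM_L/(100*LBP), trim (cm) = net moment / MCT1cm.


Formula: net trimming moment = Mf - Ma; MCT1cm = Δ*GM_L/(100*LBP); trim = net moment / MCT1cm
Step 1 — net trimming moment = 1192 - 1330 = -138 t·m
Step 2 — MCT1cm = 16596 * 59.6 / (100 * 56.3) = 175.6877 t·m/cm
Step 3 — trim = -138 / 175.6877 ≈ -0.78548 cm (5 s.f.)

-0.78548 cm


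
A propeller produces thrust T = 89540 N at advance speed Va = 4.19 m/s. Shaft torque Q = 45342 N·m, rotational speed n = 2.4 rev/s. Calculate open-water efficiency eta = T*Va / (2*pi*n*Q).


Formula: eta = T * Va / (2 * pi * n * Q)
Step 1 — numerator = T * Va = 89540 * 4.19 = 375172.6
Step 2 — 2 * pi * n = 2 * pi * 2.4 = 15.079645
Step 3 — denominator = 15.079645 * 45342 = 683741.26
Step 4 — eta = 375172.6 / 683741.26 ≈ 0.54871 (5 s.f.)

0.54871


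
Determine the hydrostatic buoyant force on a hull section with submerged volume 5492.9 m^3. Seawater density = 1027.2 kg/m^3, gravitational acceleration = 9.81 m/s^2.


Formula: Fb = rho * g * V
Substituting: Fb = 1027.2 * 9.81 * 5492.9
Intermediate: 1027.2 * 9.81 = 10076.832
Result: Fb = 10076.832 * 5492.9 ≈ 55351000 N (5 s.f.)

55351000 N


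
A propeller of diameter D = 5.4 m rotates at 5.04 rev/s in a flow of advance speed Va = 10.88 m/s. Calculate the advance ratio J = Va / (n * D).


Formula: J = Va / (n * D)
Step 1 — n * D = 5.04 * 5.4 = 27.216
Step 2 — J = 10.88 / 27.216 ≈ 0.39976 (5 s.f.)

0.39976


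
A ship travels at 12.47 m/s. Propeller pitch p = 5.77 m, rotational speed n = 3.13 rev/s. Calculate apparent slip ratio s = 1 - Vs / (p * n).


Formula: s = 1 - Vs / (p * n)
Step 1 — p * n = 5.77 * 3.13 = 18.0601
Step 2 — Vs / (p*n) = 12.47 / 18.0601 = 0.690472 (6 d.p.)
Step 3 — s = 1 - 0.690472 = 0.309528

0.309528


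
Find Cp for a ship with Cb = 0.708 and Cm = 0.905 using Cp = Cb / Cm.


Formula: Cp = Cb / Cm
Substituting: Cp = 0.708 / 0.905
Result: Cp ≈ 0.78232 (5 s.f.)

0.78232


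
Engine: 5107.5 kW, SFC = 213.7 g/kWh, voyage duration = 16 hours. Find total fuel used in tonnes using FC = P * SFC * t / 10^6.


Formula: FC (tonnes) = P * SFC * t / 1,000,000
Step 1 — P * SFC * t = 5107.5 * 213.7 * 16 = 17463564.0 g
Step 2 — FC (tonnes) = 17463564.0 / 1,000,000 ≈ 17.464 tonnes (5 s.f.)

17.464 tonnes


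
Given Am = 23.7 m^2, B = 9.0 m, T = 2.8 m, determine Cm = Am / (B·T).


Formula: Cm = Am / (B * T)
Step 1 — B * T = 9.0 * 2.8 = 25.2 m^2
Step 2 — Cm = 23.7 / 25.2 ≈ 0.94048 (5 s.f.)

0.94048


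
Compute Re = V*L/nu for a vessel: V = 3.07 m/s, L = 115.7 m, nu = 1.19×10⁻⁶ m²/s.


Formula: Re = V * L / nu
Step 1 — V * L = 3.07 * 115.7 = 355.199 m^2/s
Step 2 — Re = 355.199 / 1.19e-6 = 2.98e+08

2.98e+08


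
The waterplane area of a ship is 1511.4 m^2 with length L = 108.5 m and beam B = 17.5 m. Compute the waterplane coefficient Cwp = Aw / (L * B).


Formula: Cwp = Aw / (L * B)
Step 1 — L * B = 108.5 * 17.5 = 1898.75 m^2
Step 2 — Cwp = 1511.4 / 1898.75 ≈ 0.79600 (5 s.f.)

0.79600


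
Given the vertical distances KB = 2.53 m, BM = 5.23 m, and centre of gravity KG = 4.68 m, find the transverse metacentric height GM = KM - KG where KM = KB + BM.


Formula: GM = KB + BM - KG
Step 1 — KM = KB + BM = 2.53 + 5.23 = 7.76 m
Step 2 — GM = KM - KG = 7.76 - 4.68 = 3.08 m

3.08 m


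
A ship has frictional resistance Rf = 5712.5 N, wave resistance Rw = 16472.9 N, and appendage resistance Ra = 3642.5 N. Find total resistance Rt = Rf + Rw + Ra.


Formula: Rt = Rf + Rw + Ra
Substituting: Rt = 5712.5 + 16472.9 + 3642.5
Result: Rt = 25827.9 N

25827.9 N


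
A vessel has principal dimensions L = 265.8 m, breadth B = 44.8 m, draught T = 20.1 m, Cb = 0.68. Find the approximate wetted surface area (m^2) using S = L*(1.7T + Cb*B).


Formula: S = 1.7*L*T + V/T with V = Cb*L*B*T, i.e. S = L * (1.7*T + Cb*B)
Step 1 — 1.7*T = 1.7 * 20.1 = 34.17 m
Step 2 — Cb*B = 0.68 * 44.8 = 30.464 m
Step 3 — 1.7*T + Cb*B = 34.17 + 30.464 = 64.634 m
Step 4 — S = 265.8 * 64.634 ≈ 17180 m^2 (5 s.f.)

17180 m^2


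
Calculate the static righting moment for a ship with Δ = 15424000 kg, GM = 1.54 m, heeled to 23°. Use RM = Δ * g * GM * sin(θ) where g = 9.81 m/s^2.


Formula: GZ = GM * sin(theta); RM = disp * g * GZ
Step 1 — GZ = 1.54 * sin(23°) = 1.54 * 0.390731 = 0.601726 m
Step 2 — RM = 15424000 * 9.81 * 0.601726 ≈ 91047000 N·m (5 s.f.)

91047000 N·m


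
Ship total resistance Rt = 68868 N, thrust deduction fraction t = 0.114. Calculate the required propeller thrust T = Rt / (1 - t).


Formula: T = Rt / (1 - t)
Step 1 — (1 - t) = 1 - 0.114 = 0.886
Step 2 — T = 68868 / 0.886 ≈ 77729 N (5 s.f.)

77729 N


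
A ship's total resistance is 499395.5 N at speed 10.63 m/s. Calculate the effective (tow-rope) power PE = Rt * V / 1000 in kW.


Formula: PE = Rt * V / 1000 (kW)
Step 1 — PE (W) = 499395.5 * 10.63 = 5308574.165 W
Step 2 — PE (kW) = 5308574.165 / 1000 ≈ 5308.6 kW (5 s.f.)

5308.6 kW


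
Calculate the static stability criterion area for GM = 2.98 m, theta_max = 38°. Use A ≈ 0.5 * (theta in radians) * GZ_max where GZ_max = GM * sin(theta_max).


Formula: GZ_max = GM * sin(theta); Area = 0.5 * theta_rad * GZ_max
Step 1 — GZ_max = 2.98 * sin(38°) = 2.98 * 0.615661 = 1.83467 m
Step 2 — theta_rad = 38 * pi/180 = 0.663225 rad
Step 3 — Area = 0.5 * 0.663225 * 1.83467 ≈ 0.60840 m·rad (5 s.f.)

0.60840 m·rad


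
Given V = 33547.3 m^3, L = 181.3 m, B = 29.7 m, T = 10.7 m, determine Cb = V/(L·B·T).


Formula: Cb = V / (L * B * T)
Step 1 — L * B * T = 181.3 * 29.7 * 10.7 = 57615.327 m^3
Step 2 — Cb = 33547.3 / 57615.327 ≈ 0.58226 (5 s.f.)

0.58226


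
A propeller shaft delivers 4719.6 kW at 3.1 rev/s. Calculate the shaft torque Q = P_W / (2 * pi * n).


Formula: Q = P_W / (2 * pi * n)
Step 1 — P_W = 4719.6 kW * 1000 = 4719600.0 W
Step 2 — 2 * pi * n = 2 * pi * 3.1 = 19.477874
Step 3 — Q = 4719600.0 / 19.477874 ≈ 242310 N·m (5 s.f.)

242310 N·m


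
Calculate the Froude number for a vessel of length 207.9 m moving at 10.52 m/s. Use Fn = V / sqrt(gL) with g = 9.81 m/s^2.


Formula: Fn = V / sqrt(g * L)
Step 1 — g * L = 9.81 * 207.9 = 2039.499
Step 2 — sqrt(g * L) = sqrt(2039.499) = 45.160813
Step 3 — Fn = 10.52 / 45.160813 ≈ 0.23295 (5 s.f.)

0.23295


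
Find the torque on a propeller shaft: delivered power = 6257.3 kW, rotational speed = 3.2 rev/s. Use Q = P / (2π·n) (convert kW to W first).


Formula: Q = P_W / (2 * pi * n)
Step 1 — P_W = 6257.3 kW * 1000 = 6257300.0 W
Step 2 — 2 * pi * n = 2 * pi * 3.2 = 20.106193
Step 3 — Q = 6257300.0 / 20.106193 ≈ 311210 N·m (5 s.f.)

311210 N·m


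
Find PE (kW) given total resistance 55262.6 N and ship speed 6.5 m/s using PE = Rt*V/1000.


Formula: PE = Rt * V / 1000 (kW)
Step 1 — PE (W) = 55262.6 * 6.5 = 359206.9 W
Step 2 — PE (kW) = 359206.9 / 1000 ≈ 359.21 kW (5 s.f.)

359.21 kW


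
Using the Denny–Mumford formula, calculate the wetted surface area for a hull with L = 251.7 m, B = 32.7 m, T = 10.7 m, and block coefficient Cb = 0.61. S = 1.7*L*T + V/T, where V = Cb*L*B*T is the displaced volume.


Formula: S = 1.7*L*T + V/T with V = Cb*L*B*T, i.e. S = L * (1.7*T + Cb*B)
Step 1 — 1.7*T = 1.7 * 10.7 = 18.19 m
Step 2 — Cb*B = 0.61 * 32.7 = 19.947 m
Step 3 — 1.7*T + Cb*B = 18.19 + 19.947 = 38.137 m
Step 4 — S = 251.7 * 38.137 ≈ 9599.1 m^2 (5 s.f.)

9599.1 m^2


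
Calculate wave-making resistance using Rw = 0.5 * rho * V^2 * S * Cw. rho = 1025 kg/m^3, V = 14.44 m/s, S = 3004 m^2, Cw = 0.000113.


Formula: Rw = 0.5 * rho * V^2 * S * Cw
Step 1 — V^2 = 14.44^2 = 208.5136
Step 2 — 0.5 * rho * V^2 = 0.5 * 1025 * 208.5136 = 106863.22
Step 3 — Rw = 106863.22 * 3004 * 0.000113 ≈ 36275 N (5 s.f.)

36275 N


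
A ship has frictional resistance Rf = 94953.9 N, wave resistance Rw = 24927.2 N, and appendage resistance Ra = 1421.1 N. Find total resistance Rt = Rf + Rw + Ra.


Formula: Rt = Rf + Rw + Ra
Substituting: Rt = 94953.9 + 24927.2 + 1421.1
Result: Rt = 121302.2 N

121302.2 N
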